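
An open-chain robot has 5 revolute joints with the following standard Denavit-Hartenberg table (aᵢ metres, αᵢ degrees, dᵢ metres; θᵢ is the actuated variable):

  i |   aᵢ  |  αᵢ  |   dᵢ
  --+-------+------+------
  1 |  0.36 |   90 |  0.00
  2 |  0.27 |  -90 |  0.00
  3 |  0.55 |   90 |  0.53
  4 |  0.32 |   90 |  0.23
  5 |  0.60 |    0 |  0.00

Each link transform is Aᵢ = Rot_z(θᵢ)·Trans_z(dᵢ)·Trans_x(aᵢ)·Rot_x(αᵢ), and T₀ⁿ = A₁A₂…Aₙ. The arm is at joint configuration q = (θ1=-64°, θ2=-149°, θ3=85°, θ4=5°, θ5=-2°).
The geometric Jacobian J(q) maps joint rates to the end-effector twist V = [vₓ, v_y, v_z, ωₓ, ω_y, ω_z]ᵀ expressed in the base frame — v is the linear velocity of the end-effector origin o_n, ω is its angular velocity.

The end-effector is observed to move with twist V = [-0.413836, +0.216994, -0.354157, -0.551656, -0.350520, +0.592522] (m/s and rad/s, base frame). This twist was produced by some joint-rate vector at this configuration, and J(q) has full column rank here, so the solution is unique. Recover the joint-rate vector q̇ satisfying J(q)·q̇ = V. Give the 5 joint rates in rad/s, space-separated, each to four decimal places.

o_n = [1.3642, 0.4932, -0.8351]
J₁: ẑ×o_n = [-0.4932, 1.3642, 0.0000], ω = ẑ
J2: z=[-0.8988, -0.4384, 0.0000] o=[0.1578, -0.3236, 0.0000] → [0.3661, -0.7506, -0.2052, -0.8988, -0.4384, 0.0000]
J3: z=[0.2258, -0.4629, -0.8572] o=[0.0564, -0.1156, -0.1391] → [0.8440, -0.9639, 0.7429, 0.2258, -0.4629, -0.8572]
J4: z=[-0.4527, 0.7293, -0.5131] o=[0.6505, -0.0838, -0.6180] → [0.1377, -0.4645, -0.7817, -0.4527, 0.7293, -0.5131]
J5: z=[-0.1497, 0.5051, 0.8500] o=[0.8276, 0.2317, -0.7743] → [-0.2530, 0.4470, -0.3102, -0.1497, 0.5051, 0.8500]
q̇ = J⁺·V = [-0.1620, 0.6650, -0.8820, -0.4510, -0.2740]

-0.1620 0.6650 -0.8820 -0.4510 -0.2740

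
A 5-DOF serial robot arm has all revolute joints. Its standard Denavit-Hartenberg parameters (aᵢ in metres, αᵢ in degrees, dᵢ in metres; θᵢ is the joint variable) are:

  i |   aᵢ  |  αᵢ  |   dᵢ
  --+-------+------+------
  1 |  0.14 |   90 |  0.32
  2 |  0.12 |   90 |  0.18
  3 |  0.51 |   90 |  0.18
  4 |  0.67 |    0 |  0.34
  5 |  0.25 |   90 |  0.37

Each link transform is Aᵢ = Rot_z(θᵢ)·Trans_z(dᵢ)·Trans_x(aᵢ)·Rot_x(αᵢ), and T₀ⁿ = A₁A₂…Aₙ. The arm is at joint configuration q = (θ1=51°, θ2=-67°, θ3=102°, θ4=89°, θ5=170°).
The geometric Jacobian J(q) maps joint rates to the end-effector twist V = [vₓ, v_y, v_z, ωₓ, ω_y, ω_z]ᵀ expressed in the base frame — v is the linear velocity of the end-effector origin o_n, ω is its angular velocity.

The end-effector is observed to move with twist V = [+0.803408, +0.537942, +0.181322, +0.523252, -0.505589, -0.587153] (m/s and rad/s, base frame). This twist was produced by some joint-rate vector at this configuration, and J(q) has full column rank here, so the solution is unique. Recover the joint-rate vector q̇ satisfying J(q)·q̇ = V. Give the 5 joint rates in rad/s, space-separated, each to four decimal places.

0.7320 0.4720 0.5740 0.6840 0.5320

o_n = [0.5289, -0.6042, -0.5752]
J₁: ẑ×o_n = [0.6042, 0.5289, -0.0000], ω = ẑ
J2: z=[0.7771, -0.6293, 0.0000] o=[0.0881, 0.1088, 0.3200] → [0.5634, 0.6957, -0.2767, 0.7771, -0.6293, 0.0000]
J3: z=[-0.5793, -0.7154, -0.3907] o=[0.2575, 0.0320, 0.2095] → [0.3128, -0.5606, 0.5627, -0.5793, -0.7154, -0.3907]
J4: z=[0.4021, 0.1662, -0.9004] o=[0.5148, -0.4429, 0.2368] → [-0.2801, 0.3139, -0.0672, 0.4021, 0.1662, -0.9004]
J5: z=[0.4021, 0.1662, -0.9004] o=[0.2718, -0.8736, -0.3288] → [0.2016, -0.1324, 0.0656, 0.4021, 0.1662, -0.9004]
q̇ = J⁺·V = [0.7320, 0.4720, 0.5740, 0.6840, 0.5320]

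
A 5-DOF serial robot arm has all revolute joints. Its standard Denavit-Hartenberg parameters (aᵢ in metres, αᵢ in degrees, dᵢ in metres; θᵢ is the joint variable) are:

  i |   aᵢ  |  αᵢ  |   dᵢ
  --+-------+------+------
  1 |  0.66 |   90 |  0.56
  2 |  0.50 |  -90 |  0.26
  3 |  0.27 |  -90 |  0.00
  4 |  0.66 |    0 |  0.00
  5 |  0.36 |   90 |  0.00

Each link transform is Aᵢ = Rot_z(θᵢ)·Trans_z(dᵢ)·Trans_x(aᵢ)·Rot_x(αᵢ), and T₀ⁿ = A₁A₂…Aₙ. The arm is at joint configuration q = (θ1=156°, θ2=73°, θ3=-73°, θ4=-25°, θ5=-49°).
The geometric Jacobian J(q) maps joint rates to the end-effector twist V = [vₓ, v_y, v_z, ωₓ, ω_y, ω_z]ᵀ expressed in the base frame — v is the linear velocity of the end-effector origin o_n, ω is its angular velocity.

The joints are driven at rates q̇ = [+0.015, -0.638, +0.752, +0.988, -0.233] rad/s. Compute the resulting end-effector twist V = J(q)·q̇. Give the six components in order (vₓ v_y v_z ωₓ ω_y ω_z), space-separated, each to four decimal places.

-1.2480 0.8800 0.8560 0.1148 -0.9911 0.9253

o_n = [0.2160, 1.2011, 1.4914]
J₁: ẑ×o_n = [-1.2011, 0.2160, 0.0000], ω = ẑ
J2: z=[0.4067, 0.9135, 0.0000] o=[-0.6029, 0.2684, 0.5600] → [0.8508, -0.3788, -0.3688, 0.4067, 0.9135, 0.0000]
J3: z=[0.8736, -0.3890, 0.2924] o=[-0.6307, 0.5654, 1.0382] → [-0.3621, -0.1484, 0.8847, 0.8736, -0.3890, 0.2924]
J4: z=[-0.3743, -0.1534, 0.9145] o=[-0.5468, 0.8107, 1.1136] → [-0.4150, 0.8390, -0.0292, -0.3743, -0.1534, 0.9145]
J5: z=[-0.3743, -0.1534, 0.9145] o=[-0.1172, 1.2456, 1.3624] → [0.0209, 0.3530, 0.0677, -0.3743, -0.1534, 0.9145]
V = J·q̇ = [-1.2480, 0.8800, 0.8560, 0.1148, -0.9911, 0.9253]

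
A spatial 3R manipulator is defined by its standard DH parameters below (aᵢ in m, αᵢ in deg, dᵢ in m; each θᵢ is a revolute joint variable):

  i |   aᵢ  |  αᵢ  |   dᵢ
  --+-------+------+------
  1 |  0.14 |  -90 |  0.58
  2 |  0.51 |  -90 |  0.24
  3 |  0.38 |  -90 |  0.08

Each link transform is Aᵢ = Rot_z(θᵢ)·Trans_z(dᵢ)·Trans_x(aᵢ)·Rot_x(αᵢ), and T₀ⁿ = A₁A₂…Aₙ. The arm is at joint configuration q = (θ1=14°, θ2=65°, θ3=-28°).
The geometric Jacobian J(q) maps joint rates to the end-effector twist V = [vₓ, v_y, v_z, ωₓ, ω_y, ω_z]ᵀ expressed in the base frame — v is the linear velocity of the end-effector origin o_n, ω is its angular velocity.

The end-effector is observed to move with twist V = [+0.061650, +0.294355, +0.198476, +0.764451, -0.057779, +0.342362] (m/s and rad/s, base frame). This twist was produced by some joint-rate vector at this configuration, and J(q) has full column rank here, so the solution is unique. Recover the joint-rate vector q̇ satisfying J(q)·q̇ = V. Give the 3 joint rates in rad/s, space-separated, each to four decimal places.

o_n = [0.3110, 0.5087, -0.2201]
J₁: ẑ×o_n = [-0.5087, 0.3110, 0.0000], ω = ẑ
J2: z=[-0.2419, 0.9703, 0.0000] o=[0.1358, 0.0339, 0.5800] → [-0.7763, -0.1936, -0.2848, -0.2419, 0.9703, 0.0000]
J3: z=[-0.8794, -0.2193, -0.4226] o=[0.2869, 0.3189, 0.1178] → [0.1543, -0.3073, -0.1617, -0.8794, -0.2193, -0.4226]
q̇ = J⁺·V = [0.0030, -0.2410, -0.8030]

0.0030 -0.2410 -0.8030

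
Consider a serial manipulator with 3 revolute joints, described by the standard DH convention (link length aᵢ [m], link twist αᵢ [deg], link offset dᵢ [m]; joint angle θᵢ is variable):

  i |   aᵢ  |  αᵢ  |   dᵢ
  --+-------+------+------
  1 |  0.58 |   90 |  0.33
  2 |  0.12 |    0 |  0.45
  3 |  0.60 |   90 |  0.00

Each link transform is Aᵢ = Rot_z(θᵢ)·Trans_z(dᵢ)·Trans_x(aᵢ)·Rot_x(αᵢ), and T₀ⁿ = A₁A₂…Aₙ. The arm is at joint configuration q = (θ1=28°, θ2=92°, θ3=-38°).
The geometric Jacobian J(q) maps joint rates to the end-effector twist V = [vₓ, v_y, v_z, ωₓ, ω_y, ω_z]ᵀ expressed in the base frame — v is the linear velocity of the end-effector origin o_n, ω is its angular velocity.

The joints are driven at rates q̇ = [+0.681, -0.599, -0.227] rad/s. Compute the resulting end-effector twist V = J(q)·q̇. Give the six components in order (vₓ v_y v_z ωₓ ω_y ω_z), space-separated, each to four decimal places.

o_n = [1.0311, 0.0386, 0.9353]
J₁: ẑ×o_n = [-0.0386, 1.0311, 0.0000], ω = ẑ
J2: z=[0.4695, -0.8829, 0.0000] o=[0.5121, 0.2723, 0.3300] → [-0.5345, -0.2842, 0.3485, 0.4695, -0.8829, 0.0000]
J3: z=[0.4695, -0.8829, 0.0000] o=[0.7197, -0.1270, 0.4499] → [-0.4286, -0.2279, 0.3527, 0.4695, -0.8829, 0.0000]
V = J·q̇ = [0.3912, 0.9241, -0.2888, -0.3878, 0.7293, 0.6810]

0.3912 0.9241 -0.2888 -0.3878 0.7293 0.6810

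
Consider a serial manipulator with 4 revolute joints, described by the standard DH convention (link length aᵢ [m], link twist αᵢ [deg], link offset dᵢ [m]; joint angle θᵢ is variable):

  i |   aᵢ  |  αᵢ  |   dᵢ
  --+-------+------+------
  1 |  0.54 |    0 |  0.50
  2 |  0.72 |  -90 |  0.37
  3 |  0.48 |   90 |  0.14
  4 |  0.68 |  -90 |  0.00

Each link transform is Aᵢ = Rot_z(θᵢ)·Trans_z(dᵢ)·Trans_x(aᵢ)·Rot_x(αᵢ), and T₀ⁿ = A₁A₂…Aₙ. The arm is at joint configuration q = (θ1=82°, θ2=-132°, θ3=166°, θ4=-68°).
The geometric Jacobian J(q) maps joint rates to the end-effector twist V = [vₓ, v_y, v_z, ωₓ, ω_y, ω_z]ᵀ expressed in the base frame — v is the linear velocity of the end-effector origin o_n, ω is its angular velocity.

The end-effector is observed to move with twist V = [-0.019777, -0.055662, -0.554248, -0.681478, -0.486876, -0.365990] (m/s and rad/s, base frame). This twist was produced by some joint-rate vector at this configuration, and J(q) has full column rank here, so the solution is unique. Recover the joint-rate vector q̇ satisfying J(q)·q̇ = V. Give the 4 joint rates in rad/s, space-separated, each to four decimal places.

o_n = [-0.2960, 0.2140, 0.6923]
J₁: ẑ×o_n = [-0.2140, -0.2960, 0.0000], ω = ẑ
J2: z=[0.0000, 0.0000, 1.0000] o=[0.0752, 0.5347, 0.5000] → [0.3207, -0.3712, 0.0000, 0.0000, 0.0000, 1.0000]
J3: z=[0.7660, 0.6428, 0.0000] o=[0.5380, -0.0168, 0.8700] → [-0.1143, 0.1362, 0.7129, 0.7660, 0.6428, 0.0000]
J4: z=[0.1555, -0.1853, -0.9703] o=[0.3458, 0.4300, 0.7539] → [-0.1981, 0.6324, -0.1525, 0.1555, -0.1853, -0.9703]
q̇ = J⁺·V = [-0.0610, -0.5660, -0.8350, -0.2690]

-0.0610 -0.5660 -0.8350 -0.2690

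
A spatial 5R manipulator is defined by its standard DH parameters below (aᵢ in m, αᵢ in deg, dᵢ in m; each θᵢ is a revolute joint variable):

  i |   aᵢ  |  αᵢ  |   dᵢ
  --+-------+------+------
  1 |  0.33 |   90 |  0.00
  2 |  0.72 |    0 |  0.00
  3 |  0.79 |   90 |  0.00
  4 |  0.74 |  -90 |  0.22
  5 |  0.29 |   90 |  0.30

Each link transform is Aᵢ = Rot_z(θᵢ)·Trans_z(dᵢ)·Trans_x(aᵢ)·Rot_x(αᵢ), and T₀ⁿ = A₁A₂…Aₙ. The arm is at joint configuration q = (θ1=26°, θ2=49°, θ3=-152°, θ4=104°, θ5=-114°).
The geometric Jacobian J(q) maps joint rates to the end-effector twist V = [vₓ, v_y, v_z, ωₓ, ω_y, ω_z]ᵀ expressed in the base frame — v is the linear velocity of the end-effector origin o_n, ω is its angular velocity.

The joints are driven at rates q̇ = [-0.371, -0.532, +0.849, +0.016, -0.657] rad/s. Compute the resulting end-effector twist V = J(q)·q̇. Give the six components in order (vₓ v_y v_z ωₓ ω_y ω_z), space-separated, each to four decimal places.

o_n = [0.4588, -0.3670, 0.3130]
J₁: ẑ×o_n = [0.3670, 0.4588, -0.0000], ω = ẑ
J2: z=[0.4384, -0.8988, 0.0000] o=[0.2966, 0.1447, 0.0000] → [-0.2813, -0.1372, -0.0785, 0.4384, -0.8988, 0.0000]
J3: z=[0.4384, -0.8988, 0.0000] o=[0.7212, 0.3517, 0.5434] → [0.2071, 0.1010, -0.5509, 0.4384, -0.8988, 0.0000]
J4: z=[-0.8758, -0.4271, 0.2250] o=[0.5614, 0.2738, -0.2264] → [-0.0862, 0.4492, 0.5174, -0.8758, -0.4271, 0.2250]
J5: z=[0.0901, 0.3131, 0.9454] o=[0.7197, -0.4478, -0.0024] → [0.0223, -0.2751, 0.0890, 0.0901, 0.3131, 0.9454]
V = J·q̇ = [0.1733, 0.1765, -0.4761, 0.0657, -0.4975, -0.9885]

0.1733 0.1765 -0.4761 0.0657 -0.4975 -0.9885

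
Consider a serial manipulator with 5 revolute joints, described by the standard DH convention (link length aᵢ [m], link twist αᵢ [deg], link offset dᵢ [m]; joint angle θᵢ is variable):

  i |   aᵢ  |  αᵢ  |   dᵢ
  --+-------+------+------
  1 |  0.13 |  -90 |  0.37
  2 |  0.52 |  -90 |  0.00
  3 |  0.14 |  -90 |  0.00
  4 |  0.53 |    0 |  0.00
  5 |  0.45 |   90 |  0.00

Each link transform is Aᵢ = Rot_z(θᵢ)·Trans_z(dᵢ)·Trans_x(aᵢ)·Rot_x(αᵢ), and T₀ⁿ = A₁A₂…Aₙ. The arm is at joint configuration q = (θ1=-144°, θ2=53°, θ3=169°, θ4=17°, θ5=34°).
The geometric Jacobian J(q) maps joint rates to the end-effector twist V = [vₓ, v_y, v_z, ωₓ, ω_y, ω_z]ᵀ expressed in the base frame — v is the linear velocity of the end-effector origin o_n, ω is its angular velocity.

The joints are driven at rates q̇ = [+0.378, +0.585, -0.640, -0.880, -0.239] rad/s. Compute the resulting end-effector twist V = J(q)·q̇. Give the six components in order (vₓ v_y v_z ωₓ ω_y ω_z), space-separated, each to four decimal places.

o_n = [-0.3442, -0.0308, 0.9875]
J₁: ẑ×o_n = [0.0308, -0.3442, 0.0000], ω = ẑ
J2: z=[0.5878, -0.8090, 0.0000] o=[-0.1052, -0.0764, 0.3700] → [-0.4996, -0.3630, -0.1666, 0.5878, -0.8090, 0.0000]
J3: z=[0.6461, 0.4694, -0.6018] o=[-0.3583, -0.2604, -0.0453] → [0.6230, -0.6758, 0.1417, 0.6461, 0.4694, -0.6018]
J4: z=[0.6699, -0.7267, 0.1524] o=[-0.3071, -0.1901, 0.0645] → [-0.6950, -0.6240, 0.0798, 0.6699, -0.7267, 0.1524]
J5: z=[0.6699, -0.7267, 0.1524] o=[-0.2219, -0.0086, 0.5551] → [-0.3109, -0.3084, -0.1037, 0.6699, -0.7267, 0.1524]
V = J·q̇ = [0.0066, 0.7129, -0.2336, -0.8193, 0.0394, 0.5926]

0.0066 0.7129 -0.2336 -0.8193 0.0394 0.5926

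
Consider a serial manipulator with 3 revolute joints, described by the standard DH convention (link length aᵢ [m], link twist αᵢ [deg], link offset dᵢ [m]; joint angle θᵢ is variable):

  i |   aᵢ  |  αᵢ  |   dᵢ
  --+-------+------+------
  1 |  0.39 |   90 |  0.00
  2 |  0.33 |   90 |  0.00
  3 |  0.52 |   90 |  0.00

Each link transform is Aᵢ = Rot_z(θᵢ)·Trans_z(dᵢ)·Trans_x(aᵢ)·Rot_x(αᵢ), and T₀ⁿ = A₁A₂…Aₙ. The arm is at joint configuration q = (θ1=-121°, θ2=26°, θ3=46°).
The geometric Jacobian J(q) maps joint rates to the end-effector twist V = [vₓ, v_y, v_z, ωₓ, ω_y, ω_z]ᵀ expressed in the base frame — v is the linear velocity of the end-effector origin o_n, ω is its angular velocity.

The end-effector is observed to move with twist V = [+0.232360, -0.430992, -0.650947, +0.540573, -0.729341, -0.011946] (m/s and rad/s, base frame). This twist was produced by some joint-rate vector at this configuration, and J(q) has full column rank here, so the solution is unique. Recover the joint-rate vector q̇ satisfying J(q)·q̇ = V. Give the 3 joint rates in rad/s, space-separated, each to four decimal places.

0.6990 -0.8390 0.7910

o_n = [-0.8415, -0.6742, 0.3030]
J₁: ẑ×o_n = [0.6742, -0.8415, 0.0000], ω = ẑ
J2: z=[-0.8572, 0.5150, 0.0000] o=[-0.2009, -0.3343, 0.0000] → [0.1561, 0.2597, 0.6213, -0.8572, 0.5150, 0.0000]
J3: z=[-0.2258, -0.3758, -0.8988] o=[-0.3536, -0.5885, 0.1447] → [-0.1365, 0.4742, -0.1640, -0.2258, -0.3758, -0.8988]
q̇ = J⁺·V = [0.6990, -0.8390, 0.7910]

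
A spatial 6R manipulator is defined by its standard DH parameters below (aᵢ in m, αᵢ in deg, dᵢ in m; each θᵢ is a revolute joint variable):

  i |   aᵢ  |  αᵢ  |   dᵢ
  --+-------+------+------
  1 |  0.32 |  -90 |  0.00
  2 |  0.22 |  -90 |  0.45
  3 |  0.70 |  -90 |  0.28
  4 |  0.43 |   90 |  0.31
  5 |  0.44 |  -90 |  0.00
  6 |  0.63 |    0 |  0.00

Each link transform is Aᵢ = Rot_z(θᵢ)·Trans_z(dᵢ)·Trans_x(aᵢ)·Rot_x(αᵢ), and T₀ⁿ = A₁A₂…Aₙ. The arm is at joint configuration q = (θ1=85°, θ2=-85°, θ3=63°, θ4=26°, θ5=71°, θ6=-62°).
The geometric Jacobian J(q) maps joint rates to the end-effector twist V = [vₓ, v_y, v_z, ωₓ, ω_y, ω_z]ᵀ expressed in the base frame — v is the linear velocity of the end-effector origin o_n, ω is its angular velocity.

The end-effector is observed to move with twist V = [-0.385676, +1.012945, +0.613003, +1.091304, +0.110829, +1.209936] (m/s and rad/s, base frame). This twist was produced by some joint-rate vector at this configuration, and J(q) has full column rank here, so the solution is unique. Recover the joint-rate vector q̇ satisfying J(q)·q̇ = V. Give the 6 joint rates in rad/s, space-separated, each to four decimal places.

-0.1970 -0.7370 -0.2500 -0.8670 0.7140 -0.7470

o_n = [1.4488, 0.6832, -0.0169]
J₁: ẑ×o_n = [-0.6832, 1.4488, 0.0000], ω = ẑ
J2: z=[-0.9962, 0.0872, 0.0000] o=[0.0279, 0.3188, 0.0000] → [-0.0015, -0.0168, -0.4868, -0.9962, 0.0872, 0.0000]
J3: z=[0.0868, 0.9924, -0.0872] o=[-0.4187, 0.3771, 0.2192] → [-0.2076, -0.1423, -1.8268, 0.0868, 0.9924, -0.0872]
J4: z=[0.4455, -0.1169, -0.8876] o=[0.2293, 0.6282, 0.5113] → [0.1105, -0.8471, 0.1671, 0.4455, -0.1169, -0.8876]
J5: z=[0.4687, 0.8752, 0.1199] o=[0.6954, 0.3901, 0.4274] → [-0.4240, 0.2986, -0.5220, 0.4687, 0.8752, 0.1199]
J6: z=[-0.5762, 0.4058, -0.7094] o=[0.9901, 0.2742, 0.1218] → [0.2338, -0.4054, -0.4218, -0.5762, 0.4058, -0.7094]
q̇ = J⁺·V = [-0.1970, -0.7370, -0.2500, -0.8670, 0.7140, -0.7470]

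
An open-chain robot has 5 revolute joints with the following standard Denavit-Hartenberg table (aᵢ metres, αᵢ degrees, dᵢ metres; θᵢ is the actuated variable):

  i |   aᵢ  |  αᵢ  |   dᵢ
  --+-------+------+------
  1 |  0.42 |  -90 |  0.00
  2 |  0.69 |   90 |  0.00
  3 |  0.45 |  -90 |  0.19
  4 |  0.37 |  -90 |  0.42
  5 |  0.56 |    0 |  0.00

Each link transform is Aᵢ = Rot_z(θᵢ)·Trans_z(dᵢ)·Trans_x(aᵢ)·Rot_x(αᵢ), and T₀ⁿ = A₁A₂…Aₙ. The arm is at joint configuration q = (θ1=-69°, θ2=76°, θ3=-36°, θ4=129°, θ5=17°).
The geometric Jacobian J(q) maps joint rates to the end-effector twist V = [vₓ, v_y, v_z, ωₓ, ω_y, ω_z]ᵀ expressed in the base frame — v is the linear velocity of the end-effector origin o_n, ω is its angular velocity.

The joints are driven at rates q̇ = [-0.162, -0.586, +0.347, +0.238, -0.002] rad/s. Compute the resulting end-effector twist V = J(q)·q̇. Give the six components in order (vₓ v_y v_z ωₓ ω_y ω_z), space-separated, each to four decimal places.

0.3156 -0.5387 0.0706 -0.2357 -0.4864 -0.2153

o_n = [0.2957, 0.0048, -0.8458]
J₁: ẑ×o_n = [-0.0048, 0.2957, 0.0000], ω = ẑ
J2: z=[0.9336, 0.3584, 0.0000] o=[0.1505, -0.3921, 0.0000] → [-0.3031, 0.7897, 0.3186, 0.9336, 0.3584, 0.0000]
J3: z=[0.3477, -0.9058, 0.2419] o=[0.2103, -0.5479, -0.6695] → [0.0260, 0.0820, 0.2695, 0.3477, -0.9058, 0.2419]
J4: z=[0.8062, 0.1572, -0.5703] o=[0.0610, -0.8971, -0.9768] → [0.5350, -0.2394, 0.6903, 0.8062, 0.1572, -0.5703]
J5: z=[0.5908, -0.2644, 0.7623] o=[0.4111, -0.4790, -1.1031] → [-0.4368, -0.2400, 0.2553, 0.5908, -0.2644, 0.7623]
V = J·q̇ = [0.3156, -0.5387, 0.0706, -0.2357, -0.4864, -0.2153]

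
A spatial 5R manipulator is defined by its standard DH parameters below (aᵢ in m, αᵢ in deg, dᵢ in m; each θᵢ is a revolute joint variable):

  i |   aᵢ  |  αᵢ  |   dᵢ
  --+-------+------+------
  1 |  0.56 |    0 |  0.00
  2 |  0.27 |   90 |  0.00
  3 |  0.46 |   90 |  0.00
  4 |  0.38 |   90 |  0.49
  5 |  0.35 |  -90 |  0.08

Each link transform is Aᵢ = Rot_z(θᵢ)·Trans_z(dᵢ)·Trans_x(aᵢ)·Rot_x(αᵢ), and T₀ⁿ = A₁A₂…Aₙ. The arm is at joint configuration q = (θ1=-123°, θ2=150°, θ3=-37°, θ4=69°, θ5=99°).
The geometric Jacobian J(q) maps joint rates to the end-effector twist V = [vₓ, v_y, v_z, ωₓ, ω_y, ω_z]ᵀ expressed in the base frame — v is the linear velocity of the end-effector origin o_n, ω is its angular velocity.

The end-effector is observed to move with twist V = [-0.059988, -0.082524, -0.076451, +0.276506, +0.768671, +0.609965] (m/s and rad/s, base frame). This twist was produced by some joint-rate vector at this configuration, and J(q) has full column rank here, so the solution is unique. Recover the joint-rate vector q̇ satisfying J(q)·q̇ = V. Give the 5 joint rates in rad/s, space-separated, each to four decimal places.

0.7010 -0.4250 -0.4540 -0.6250 0.2940

o_n = [0.0757, -0.5843, -1.0593]
J₁: ẑ×o_n = [0.5843, 0.0757, -0.0000], ω = ẑ
J2: z=[0.0000, 0.0000, 1.0000] o=[-0.3050, -0.4697, 0.0000] → [0.1146, 0.3807, -0.0000, 0.0000, 0.0000, 1.0000]
J3: z=[0.4540, -0.8910, 0.0000] o=[-0.0644, -0.3471, 0.0000] → [0.9439, 0.4809, 0.0172, 0.4540, -0.8910, 0.0000]
J4: z=[-0.5362, -0.2732, -0.7986] o=[0.2629, -0.1803, -0.2768] → [-0.1088, -0.2701, 0.1655, -0.5362, -0.2732, -0.7986]
J5: z=[0.5016, 0.6578, -0.5618] o=[0.2581, -0.5809, -0.7501] → [-0.2053, 0.2576, 0.1183, 0.5016, 0.6578, -0.5618]
q̇ = J⁺·V = [0.7010, -0.4250, -0.4540, -0.6250, 0.2940]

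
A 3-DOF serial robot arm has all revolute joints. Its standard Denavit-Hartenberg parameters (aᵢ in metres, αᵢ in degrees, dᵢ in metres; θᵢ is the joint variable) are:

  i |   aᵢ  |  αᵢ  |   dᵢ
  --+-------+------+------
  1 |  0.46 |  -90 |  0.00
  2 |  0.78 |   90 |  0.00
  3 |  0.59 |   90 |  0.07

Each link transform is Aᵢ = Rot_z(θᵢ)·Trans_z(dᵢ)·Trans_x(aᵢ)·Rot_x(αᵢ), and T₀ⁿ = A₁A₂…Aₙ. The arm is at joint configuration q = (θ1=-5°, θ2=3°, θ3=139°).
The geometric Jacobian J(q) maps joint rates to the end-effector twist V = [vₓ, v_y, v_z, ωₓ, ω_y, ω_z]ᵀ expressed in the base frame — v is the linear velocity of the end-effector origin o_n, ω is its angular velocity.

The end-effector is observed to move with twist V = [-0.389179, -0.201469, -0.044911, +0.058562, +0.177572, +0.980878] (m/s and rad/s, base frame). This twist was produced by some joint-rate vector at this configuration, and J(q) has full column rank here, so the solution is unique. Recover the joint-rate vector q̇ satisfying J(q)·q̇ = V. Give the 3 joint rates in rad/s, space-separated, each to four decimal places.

o_n = [0.8286, 0.3161, 0.0524]
J₁: ẑ×o_n = [-0.3161, 0.8286, 0.0000], ω = ẑ
J2: z=[0.0872, 0.9962, 0.0000] o=[0.4582, -0.0401, 0.0000] → [0.0522, -0.0046, -0.3379, 0.0872, 0.9962, 0.0000]
J3: z=[0.0521, -0.0046, 0.9986] o=[1.2342, -0.1080, -0.0408] → [-0.4239, -0.4099, 0.0203, 0.0521, -0.0046, 0.9986]
q̇ = J⁺·V = [0.1630, 0.1820, 0.8190]

0.1630 0.1820 0.8190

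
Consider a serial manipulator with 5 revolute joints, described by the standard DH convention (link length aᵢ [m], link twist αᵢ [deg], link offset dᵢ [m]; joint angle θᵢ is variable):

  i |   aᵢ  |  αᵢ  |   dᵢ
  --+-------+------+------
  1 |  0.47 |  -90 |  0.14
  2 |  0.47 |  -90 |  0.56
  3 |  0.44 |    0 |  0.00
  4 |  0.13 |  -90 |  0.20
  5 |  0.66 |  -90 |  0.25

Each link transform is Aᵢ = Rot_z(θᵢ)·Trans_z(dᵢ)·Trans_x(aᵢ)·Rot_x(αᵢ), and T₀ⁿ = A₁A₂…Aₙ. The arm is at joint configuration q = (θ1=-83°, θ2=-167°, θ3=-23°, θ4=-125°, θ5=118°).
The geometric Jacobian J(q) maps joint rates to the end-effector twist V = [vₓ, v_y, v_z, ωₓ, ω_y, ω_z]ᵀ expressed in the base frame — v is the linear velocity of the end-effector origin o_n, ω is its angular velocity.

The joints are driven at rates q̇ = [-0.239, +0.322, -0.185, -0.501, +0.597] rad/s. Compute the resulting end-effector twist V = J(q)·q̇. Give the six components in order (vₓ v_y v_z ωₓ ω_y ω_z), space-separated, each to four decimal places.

o_n = [0.7513, 0.8443, 0.0280]
J₁: ẑ×o_n = [-0.8443, 0.7513, 0.0000], ω = ẑ
J2: z=[0.9925, 0.1219, 0.0000] o=[0.0573, -0.4665, 0.1400] → [-0.0136, 0.1112, 1.2164, 0.9925, 0.1219, 0.0000]
J3: z=[0.0274, -0.2233, 0.9744] o=[0.5573, 0.0563, 0.2457] → [-0.7192, 0.1950, 0.0649, 0.0274, -0.2233, 0.9744]
J4: z=[0.0274, -0.2233, 0.9744] o=[0.6798, 0.4689, 0.3368] → [-0.2967, 0.0781, 0.0263, 0.0274, -0.2233, 0.9744]
J5: z=[0.7788, 0.6158, 0.1192] o=[0.7668, 0.3261, 0.5069] → [-0.3567, 0.3711, 0.4131, 0.7788, 0.6158, 0.1192]
V = J·q̇ = [0.2661, 0.0026, 0.6131, 0.7657, 0.5601, -0.8363]

0.2661 0.0026 0.6131 0.7657 0.5601 -0.8363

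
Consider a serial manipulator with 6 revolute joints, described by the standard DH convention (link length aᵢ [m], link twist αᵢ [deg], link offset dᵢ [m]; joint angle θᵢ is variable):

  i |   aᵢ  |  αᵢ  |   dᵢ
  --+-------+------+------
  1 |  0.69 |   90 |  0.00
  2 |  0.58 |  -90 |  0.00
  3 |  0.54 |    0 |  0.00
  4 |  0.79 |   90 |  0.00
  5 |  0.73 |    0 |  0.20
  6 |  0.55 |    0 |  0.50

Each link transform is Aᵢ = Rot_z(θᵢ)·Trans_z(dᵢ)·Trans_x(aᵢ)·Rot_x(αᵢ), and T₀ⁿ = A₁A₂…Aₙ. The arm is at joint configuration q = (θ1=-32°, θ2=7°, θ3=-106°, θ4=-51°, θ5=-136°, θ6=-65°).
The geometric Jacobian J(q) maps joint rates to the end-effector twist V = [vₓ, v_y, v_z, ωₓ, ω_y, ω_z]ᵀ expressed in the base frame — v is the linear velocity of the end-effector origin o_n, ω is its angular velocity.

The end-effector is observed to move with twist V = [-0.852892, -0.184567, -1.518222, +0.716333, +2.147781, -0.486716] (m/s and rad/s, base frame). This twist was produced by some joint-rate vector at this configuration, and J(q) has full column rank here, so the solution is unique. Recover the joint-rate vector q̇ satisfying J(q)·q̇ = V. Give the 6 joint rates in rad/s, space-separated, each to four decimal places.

-0.6150 -0.9970 -0.7900 0.9820 0.6800 0.6280

o_n = [1.0603, -0.4003, -0.2606]
J₁: ẑ×o_n = [0.4003, 1.0603, -0.0000], ω = ẑ
J2: z=[-0.5299, -0.8480, 0.0000] o=[0.5852, -0.3656, 0.0000] → [0.2210, -0.1381, 0.4214, -0.5299, -0.8480, 0.0000]
J3: z=[-0.1034, 0.0646, 0.9925] o=[1.0734, -0.6707, 0.0707] → [-0.2898, -0.0471, -0.0271, -0.1034, 0.0646, 0.9925]
J4: z=[-0.1034, 0.0646, 0.9925] o=[0.6730, -1.0326, 0.0525] → [-0.6478, 0.3521, -0.0904, -0.1034, 0.0646, 0.9925]
J5: z=[0.1589, 0.9861, -0.0476] o=[-0.1027, -0.9119, -0.0361] → [-0.1970, -0.0197, -1.0656, 0.1589, 0.9861, -0.0476]
J6: z=[0.1589, 0.9861, -0.0476] o=[0.4971, -0.8277, -0.4900] → [0.2466, -0.0633, -0.4875, 0.1589, 0.9861, -0.0476]
q̇ = J⁺·V = [-0.6150, -0.9970, -0.7900, 0.9820, 0.6800, 0.6280]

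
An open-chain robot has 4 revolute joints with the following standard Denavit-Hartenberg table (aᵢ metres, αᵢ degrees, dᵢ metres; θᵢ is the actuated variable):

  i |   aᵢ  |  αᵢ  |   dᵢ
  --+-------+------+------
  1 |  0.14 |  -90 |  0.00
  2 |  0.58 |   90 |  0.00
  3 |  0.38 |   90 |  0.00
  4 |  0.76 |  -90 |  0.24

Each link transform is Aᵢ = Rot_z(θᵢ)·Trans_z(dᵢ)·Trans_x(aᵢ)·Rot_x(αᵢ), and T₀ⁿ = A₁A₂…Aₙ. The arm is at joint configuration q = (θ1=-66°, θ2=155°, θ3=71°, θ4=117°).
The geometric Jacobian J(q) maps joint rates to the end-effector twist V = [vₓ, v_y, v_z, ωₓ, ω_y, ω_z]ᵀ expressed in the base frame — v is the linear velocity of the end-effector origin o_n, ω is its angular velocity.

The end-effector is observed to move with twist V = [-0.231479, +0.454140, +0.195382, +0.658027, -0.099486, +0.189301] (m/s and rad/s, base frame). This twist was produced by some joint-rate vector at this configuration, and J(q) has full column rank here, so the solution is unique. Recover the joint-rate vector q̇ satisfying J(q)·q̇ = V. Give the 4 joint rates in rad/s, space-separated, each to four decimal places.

o_n = [-0.1695, 0.2699, -0.9596]
J₁: ẑ×o_n = [-0.2699, -0.1695, 0.0000], ω = ẑ
J2: z=[0.9135, 0.4067, 0.0000] o=[0.0569, -0.1279, 0.0000] → [-0.3903, 0.8766, 0.4555, 0.9135, 0.4067, 0.0000]
J3: z=[0.1719, -0.3861, -0.9063] o=[-0.1569, 0.3523, -0.2451] → [0.2011, 0.1342, -0.0190, 0.1719, -0.3861, -0.9063]
J4: z=[-0.6460, 0.6504, -0.3996] o=[0.1258, 0.6009, -0.2974] → [-0.5630, -0.3097, 0.4059, -0.6460, 0.6504, -0.3996]
q̇ = J⁺·V = [0.7680, 0.5330, 0.6760, -0.0850]

0.7680 0.5330 0.6760 -0.0850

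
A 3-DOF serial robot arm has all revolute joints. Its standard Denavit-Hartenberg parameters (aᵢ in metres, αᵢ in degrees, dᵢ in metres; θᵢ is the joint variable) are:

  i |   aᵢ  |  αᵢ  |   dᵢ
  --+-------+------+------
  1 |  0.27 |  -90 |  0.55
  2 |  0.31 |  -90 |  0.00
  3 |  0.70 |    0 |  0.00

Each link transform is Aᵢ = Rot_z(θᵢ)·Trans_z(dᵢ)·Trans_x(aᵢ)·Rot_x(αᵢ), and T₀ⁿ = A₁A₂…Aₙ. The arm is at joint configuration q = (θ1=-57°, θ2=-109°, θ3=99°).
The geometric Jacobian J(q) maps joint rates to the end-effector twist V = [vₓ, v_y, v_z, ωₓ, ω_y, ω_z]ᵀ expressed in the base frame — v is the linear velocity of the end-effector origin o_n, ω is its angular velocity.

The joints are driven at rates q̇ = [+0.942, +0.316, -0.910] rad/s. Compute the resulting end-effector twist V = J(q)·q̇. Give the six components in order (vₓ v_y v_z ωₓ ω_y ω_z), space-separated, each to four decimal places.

0.3539 -0.3739 0.6155 -0.2036 0.8937 0.6457

o_n = [-0.4683, -0.5483, 0.7396]
J₁: ẑ×o_n = [0.5483, -0.4683, 0.0000], ω = ẑ
J2: z=[0.8387, 0.5446, 0.0000] o=[0.1471, -0.2264, 0.5500] → [0.1032, -0.1590, 0.0653, 0.8387, 0.5446, 0.0000]
J3: z=[0.5150, -0.7930, 0.3256] o=[0.0921, -0.1418, 0.8431] → [0.2144, -0.1291, -0.6537, 0.5150, -0.7930, 0.3256]
V = J·q̇ = [0.3539, -0.3739, 0.6155, -0.2036, 0.8937, 0.6457]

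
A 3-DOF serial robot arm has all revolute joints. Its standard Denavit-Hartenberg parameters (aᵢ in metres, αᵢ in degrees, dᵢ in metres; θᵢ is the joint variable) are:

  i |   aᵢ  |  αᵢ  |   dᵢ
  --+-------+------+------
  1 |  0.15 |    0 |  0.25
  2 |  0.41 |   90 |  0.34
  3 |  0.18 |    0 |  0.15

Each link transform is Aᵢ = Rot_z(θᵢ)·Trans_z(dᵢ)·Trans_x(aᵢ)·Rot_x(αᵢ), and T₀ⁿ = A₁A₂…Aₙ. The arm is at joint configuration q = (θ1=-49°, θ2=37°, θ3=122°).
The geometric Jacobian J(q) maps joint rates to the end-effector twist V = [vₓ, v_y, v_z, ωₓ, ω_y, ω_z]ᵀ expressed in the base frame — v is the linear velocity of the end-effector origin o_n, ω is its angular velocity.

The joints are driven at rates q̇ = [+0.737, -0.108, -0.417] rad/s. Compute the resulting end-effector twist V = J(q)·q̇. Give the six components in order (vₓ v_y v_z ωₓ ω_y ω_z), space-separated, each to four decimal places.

0.2791 0.2332 0.0398 0.0867 0.4079 0.6290

o_n = [0.3750, -0.3253, 0.7426]
J₁: ẑ×o_n = [0.3253, 0.3750, -0.0000], ω = ẑ
J2: z=[0.0000, 0.0000, 1.0000] o=[0.0984, -0.1132, 0.2500] → [0.2121, 0.2766, -0.0000, 0.0000, 0.0000, 1.0000]
J3: z=[-0.2079, -0.9781, 0.0000] o=[0.4994, -0.1985, 0.5900] → [-0.1493, 0.0317, -0.0954, -0.2079, -0.9781, 0.0000]
V = J·q̇ = [0.2791, 0.2332, 0.0398, 0.0867, 0.4079, 0.6290]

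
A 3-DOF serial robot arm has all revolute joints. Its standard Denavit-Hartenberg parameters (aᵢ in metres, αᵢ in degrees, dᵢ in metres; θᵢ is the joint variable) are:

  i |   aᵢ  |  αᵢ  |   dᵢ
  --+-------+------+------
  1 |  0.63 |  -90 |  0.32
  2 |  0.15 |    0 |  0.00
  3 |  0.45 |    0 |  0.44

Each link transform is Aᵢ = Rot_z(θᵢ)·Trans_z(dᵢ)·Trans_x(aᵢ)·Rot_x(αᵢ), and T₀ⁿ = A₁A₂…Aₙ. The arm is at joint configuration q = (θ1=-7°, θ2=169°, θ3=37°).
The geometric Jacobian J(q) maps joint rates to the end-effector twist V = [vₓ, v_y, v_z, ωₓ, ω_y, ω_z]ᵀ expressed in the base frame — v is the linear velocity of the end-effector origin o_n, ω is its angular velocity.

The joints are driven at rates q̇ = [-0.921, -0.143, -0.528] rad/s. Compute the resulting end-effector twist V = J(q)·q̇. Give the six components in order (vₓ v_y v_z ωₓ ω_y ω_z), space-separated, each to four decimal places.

0.2661 -0.1053 -0.2924 -0.0818 -0.6660 -0.9210

o_n = [0.1313, 0.4272, 0.4886]
J₁: ẑ×o_n = [-0.4272, 0.1313, 0.0000], ω = ẑ
J2: z=[0.1219, 0.9925, 0.0000] o=[0.6253, -0.0768, 0.3200] → [0.1674, -0.0206, 0.5517, 0.1219, 0.9925, 0.0000]
J3: z=[0.1219, 0.9925, 0.0000] o=[0.4792, -0.0588, 0.2914] → [0.1958, -0.0240, 0.4045, 0.1219, 0.9925, 0.0000]
V = J·q̇ = [0.2661, -0.1053, -0.2924, -0.0818, -0.6660, -0.9210]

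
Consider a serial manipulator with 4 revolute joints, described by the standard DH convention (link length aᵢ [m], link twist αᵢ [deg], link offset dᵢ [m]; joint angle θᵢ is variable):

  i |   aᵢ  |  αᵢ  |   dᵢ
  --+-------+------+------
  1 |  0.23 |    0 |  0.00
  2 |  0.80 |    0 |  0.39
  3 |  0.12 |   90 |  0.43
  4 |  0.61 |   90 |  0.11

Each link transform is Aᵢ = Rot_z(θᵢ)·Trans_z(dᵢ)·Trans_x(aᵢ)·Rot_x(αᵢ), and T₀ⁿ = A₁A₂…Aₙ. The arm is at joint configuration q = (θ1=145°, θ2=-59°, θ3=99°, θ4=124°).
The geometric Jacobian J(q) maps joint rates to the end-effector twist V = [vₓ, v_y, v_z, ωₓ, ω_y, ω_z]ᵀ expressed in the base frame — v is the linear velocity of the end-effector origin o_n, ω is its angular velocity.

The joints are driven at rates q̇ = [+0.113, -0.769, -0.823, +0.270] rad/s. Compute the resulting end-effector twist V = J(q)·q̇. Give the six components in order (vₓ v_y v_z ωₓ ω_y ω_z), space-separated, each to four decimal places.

0.8352 -0.3576 -0.0921 -0.0235 0.2690 -1.4790

o_n = [0.0781, 1.0588, 1.3257]
J₁: ẑ×o_n = [-1.0588, 0.0781, 0.0000], ω = ẑ
J2: z=[0.0000, 0.0000, 1.0000] o=[-0.1884, 0.1319, 0.0000] → [-0.9269, 0.2665, 0.0000, 0.0000, 0.0000, 1.0000]
J3: z=[0.0000, 0.0000, 1.0000] o=[-0.1326, 0.9300, 0.3900] → [-0.1289, 0.2107, 0.0000, 0.0000, 0.0000, 1.0000]
J4: z=[-0.0872, 0.9962, 0.0000] o=[-0.2521, 0.9195, 0.8200] → [0.5038, 0.0441, -0.3411, -0.0872, 0.9962, 0.0000]
V = J·q̇ = [0.8352, -0.3576, -0.0921, -0.0235, 0.2690, -1.4790]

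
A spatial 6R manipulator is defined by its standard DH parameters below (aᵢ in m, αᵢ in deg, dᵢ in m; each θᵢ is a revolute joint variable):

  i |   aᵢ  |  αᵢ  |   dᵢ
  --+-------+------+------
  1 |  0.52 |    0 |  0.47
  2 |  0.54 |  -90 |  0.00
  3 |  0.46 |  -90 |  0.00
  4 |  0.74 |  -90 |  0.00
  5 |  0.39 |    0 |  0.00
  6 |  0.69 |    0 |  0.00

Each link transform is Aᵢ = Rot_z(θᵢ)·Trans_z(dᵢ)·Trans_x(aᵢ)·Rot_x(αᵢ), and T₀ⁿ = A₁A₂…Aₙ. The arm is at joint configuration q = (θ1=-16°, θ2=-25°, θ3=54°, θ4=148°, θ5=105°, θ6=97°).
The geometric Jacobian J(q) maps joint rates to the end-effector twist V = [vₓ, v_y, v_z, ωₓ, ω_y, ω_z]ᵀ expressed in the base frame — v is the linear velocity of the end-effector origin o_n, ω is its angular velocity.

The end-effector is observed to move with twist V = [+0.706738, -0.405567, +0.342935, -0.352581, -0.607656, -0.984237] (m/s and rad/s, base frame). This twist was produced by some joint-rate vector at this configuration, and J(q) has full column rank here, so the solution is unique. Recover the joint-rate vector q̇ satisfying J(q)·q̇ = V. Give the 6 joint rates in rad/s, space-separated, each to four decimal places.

o_n = [1.1842, -0.7377, 0.1669]
J₁: ẑ×o_n = [0.7377, 1.1842, -0.0000], ω = ẑ
J2: z=[0.0000, 0.0000, 1.0000] o=[0.4999, -0.1433, 0.4700] → [0.5944, 0.6843, -0.0000, 0.0000, 0.0000, 1.0000]
J3: z=[0.6561, 0.7547, 0.0000] o=[0.9074, -0.4976, 0.4700] → [-0.2288, 0.1989, -0.3664, 0.6561, 0.7547, 0.0000]
J4: z=[-0.6106, 0.5308, -0.5878] o=[1.1115, -0.6750, 0.0979] → [-0.0002, -0.0006, -0.0003, -0.6106, 0.5308, -0.5878]
J5: z=[0.3213, 0.8444, 0.4287] o=[0.5758, -0.7289, 0.6056] → [-0.3667, 0.4018, -0.5165, 0.3213, 0.8444, 0.4287]
J6: z=[0.3213, 0.8444, 0.4287] o=[0.8789, -0.9215, 0.7577] → [-0.5777, 0.3207, -0.1987, 0.3213, 0.8444, 0.4287]
q̇ = J⁺·V = [0.0340, 0.0540, 0.8230, 0.5230, -0.9130, -0.8710]

0.0340 0.0540 0.8230 0.5230 -0.9130 -0.8710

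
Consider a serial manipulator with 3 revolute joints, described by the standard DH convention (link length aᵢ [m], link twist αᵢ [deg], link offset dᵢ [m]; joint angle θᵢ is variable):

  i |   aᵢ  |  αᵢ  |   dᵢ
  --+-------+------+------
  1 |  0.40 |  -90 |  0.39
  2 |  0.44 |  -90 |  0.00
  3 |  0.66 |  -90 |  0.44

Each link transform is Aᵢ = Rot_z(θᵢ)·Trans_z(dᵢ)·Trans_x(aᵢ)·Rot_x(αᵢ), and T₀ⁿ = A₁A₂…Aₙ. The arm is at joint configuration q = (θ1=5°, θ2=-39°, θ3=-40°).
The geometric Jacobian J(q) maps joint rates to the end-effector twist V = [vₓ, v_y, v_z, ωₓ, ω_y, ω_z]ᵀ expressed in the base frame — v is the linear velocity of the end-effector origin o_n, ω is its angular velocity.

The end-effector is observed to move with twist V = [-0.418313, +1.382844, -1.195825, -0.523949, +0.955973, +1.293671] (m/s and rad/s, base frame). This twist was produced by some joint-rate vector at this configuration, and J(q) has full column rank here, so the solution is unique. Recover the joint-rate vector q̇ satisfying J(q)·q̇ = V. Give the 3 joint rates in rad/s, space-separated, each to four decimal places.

0.7520 0.9980 -0.6970

o_n = [1.3694, 0.5457, 0.6431]
J₁: ẑ×o_n = [-0.5457, 1.3694, 0.0000], ω = ẑ
J2: z=[-0.0872, 0.9962, 0.0000] o=[0.3985, 0.0349, 0.3900] → [0.2522, 0.0221, -1.0118, -0.0872, 0.9962, 0.0000]
J3: z=[0.6269, 0.0548, -0.7771] o=[0.7391, 0.0647, 0.6669] → [0.3725, -0.4749, 0.2670, 0.6269, 0.0548, -0.7771]
q̇ = J⁺·V = [0.7520, 0.9980, -0.6970]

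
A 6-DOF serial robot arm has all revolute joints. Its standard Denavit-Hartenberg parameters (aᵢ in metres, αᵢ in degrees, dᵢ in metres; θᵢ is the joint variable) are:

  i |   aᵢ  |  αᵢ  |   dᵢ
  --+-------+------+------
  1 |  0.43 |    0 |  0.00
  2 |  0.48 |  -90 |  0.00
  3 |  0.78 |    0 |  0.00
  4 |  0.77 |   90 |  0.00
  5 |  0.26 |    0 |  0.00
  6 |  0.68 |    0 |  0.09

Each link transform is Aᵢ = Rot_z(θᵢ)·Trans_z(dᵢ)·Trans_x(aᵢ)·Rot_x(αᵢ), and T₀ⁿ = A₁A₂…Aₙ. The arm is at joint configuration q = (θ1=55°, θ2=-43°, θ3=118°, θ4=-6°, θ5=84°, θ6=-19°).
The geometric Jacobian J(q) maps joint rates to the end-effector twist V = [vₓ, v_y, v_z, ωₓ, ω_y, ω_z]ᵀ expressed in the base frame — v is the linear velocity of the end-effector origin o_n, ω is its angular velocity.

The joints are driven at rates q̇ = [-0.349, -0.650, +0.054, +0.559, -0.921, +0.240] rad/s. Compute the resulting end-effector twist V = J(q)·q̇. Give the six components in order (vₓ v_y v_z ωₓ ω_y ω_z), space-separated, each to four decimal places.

o_n = [-0.1397, 1.1645, -1.7280]
J₁: ẑ×o_n = [-1.1645, -0.1397, 0.0000], ω = ẑ
J2: z=[0.0000, 0.0000, 1.0000] o=[0.2466, 0.3522, 0.0000] → [-0.8123, -0.3864, 0.0000, 0.0000, 0.0000, 1.0000]
J3: z=[-0.2079, 0.9781, 0.0000] o=[0.7161, 0.4520, 0.0000] → [-1.6902, -0.3593, 0.6890, -0.2079, 0.9781, 0.0000]
J4: z=[-0.2079, 0.9781, 0.0000] o=[0.3580, 0.3759, -0.6887] → [-1.0166, -0.2161, 0.3228, -0.2079, 0.9781, 0.0000]
J5: z=[0.9069, 0.1928, -0.3746] o=[0.0758, 0.3159, -1.4026] → [0.2552, 0.3758, 0.8112, 0.9069, 0.1928, -0.3746]
J6: z=[0.9069, 0.1928, -0.3746] o=[0.0121, 0.5667, -1.4278] → [0.1661, 0.3291, 0.5714, 0.9069, 0.1928, -0.3746]
V = J·q̇ = [0.0797, -0.1075, -0.3923, -0.7451, 0.4683, -0.7439]

0.0797 -0.1075 -0.3923 -0.7451 0.4683 -0.7439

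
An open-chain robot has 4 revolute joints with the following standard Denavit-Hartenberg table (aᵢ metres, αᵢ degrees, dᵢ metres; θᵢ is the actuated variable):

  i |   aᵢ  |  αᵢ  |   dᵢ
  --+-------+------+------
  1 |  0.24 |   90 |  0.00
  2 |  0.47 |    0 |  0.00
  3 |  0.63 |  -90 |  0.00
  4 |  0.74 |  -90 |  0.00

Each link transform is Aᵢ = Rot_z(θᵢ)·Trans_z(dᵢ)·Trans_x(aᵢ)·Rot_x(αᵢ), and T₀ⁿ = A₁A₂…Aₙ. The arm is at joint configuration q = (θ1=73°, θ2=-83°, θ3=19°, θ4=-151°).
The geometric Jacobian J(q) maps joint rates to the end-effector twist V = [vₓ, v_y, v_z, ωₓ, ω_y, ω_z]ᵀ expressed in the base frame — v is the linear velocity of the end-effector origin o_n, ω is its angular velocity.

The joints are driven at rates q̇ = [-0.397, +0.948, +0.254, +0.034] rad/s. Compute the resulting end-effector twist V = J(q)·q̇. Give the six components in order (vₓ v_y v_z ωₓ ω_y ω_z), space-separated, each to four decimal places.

o_n = [0.4278, 0.1722, -0.4510]
J₁: ẑ×o_n = [-0.1722, 0.4278, 0.0000], ω = ẑ
J2: z=[0.9563, -0.2924, 0.0000] o=[0.0702, 0.2295, 0.0000] → [0.1319, 0.4313, 0.0497, 0.9563, -0.2924, 0.0000]
J3: z=[0.9563, -0.2924, 0.0000] o=[0.0869, 0.2843, -0.4665] → [-0.0045, -0.0148, -0.0075, 0.9563, -0.2924, 0.0000]
J4: z=[0.2628, 0.8595, 0.4384] o=[0.1677, 0.5484, -1.0327] → [0.6649, -0.0388, -0.3225, 0.2628, 0.8595, 0.4384]
V = J·q̇ = [0.2148, 0.2340, 0.0343, 1.1584, -0.3222, -0.3821]

0.2148 0.2340 0.0343 1.1584 -0.3222 -0.3821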